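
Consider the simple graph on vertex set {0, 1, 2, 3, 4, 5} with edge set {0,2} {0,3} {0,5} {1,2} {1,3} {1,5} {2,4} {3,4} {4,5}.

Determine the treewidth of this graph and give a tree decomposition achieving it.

Every bag has size at most 4, so the width is 4 − 1 = 3 and tw(G) ≤ 3. For the lower bound: the 4 vertex sets {1,5}, {0,2}, {4}, {3} are disjoint, each induces a connected subgraph, and every pair is joined by at least one edge of G. Contracting each set to a single vertex therefore yields K_{4} as a minor, and since treewidth is minor-monotone, tw(G) ≥ tw(K_{4}) = 3. The upper and lower bounds meet at 3, so that is the treewidth.

Treewidth 3.
Bags: B1 = {0, 1, 4, 5}  B2 = {0, 1, 2, 4}  B3 = {0, 1, 3, 4}
Tree: B1–B2, B2–B3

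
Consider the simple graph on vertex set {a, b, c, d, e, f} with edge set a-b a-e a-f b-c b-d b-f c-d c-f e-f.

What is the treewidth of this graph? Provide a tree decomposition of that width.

Treewidth 2.
Bags: B1 = {b, c, f}  B2 = {a, b, f}  B3 = {a, e, f}  B4 = {b, c, d}
Tree: B1–B2, B2–B3, B1–B4

Every bag has size at most 3, so the width is 3 − 1 = 2 and tw(G) ≤ 2. For the lower bound, the 3 vertices {b, c, d} are pairwise adjacent, and any tree decomposition puts a clique entirely inside one bag — forcing width ≥ 2. The upper and lower bounds meet at 2, so that is the treewidth.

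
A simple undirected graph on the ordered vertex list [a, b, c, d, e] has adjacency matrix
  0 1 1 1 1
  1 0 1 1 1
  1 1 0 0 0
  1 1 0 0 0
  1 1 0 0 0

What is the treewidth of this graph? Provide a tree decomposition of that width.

Every bag has size at most 3, so the width is 3 − 1 = 2 and tw(G) ≤ 2. For the lower bound, the 3 vertices {a, b, d} are pairwise adjacent, and any tree decomposition puts a clique entirely inside one bag — forcing width ≥ 2. Combining the bounds, tw(G) = 2.

Treewidth 2.
One optimal decomposition is:
Bags: B1 = {a, b, c}  B2 = {a, b, d}  B3 = {a, b, e}
Tree: B1–B2, B1–B3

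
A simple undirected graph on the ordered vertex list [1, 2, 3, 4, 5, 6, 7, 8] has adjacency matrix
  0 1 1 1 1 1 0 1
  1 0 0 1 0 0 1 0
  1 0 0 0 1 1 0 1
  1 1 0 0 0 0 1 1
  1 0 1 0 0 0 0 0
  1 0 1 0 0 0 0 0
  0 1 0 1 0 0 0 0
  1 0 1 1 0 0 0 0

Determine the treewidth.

2

A width-2 tree decomposition is:
Bags: B1 = {1, 4, 8}  B2 = {1, 2, 4}  B3 = {1, 3, 8}  B4 = {1, 3, 6}  B5 = {2, 4, 7}  B6 = {1, 3, 5}
Tree: B1–B2, B1–B3, B3–B4, B2–B5, B4–B6
Each bag holds 3 vertices, so the decomposition has width 2, which upper-bounds the treewidth. For the lower bound, the 3 vertices {1, 2, 4} are pairwise adjacent, and any tree decomposition puts a clique entirely inside one bag — forcing width ≥ 2. Hence tw(G) = 2 exactly.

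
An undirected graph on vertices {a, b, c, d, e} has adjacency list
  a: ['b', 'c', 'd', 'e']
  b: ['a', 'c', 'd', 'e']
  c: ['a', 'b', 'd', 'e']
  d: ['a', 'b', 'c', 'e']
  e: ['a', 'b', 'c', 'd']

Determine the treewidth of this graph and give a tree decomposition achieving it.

A single bag containing all 5 vertices is trivially a valid decomposition of width 4. For the lower bound, the 5 vertices {a, b, c, d, e} are pairwise adjacent, and any tree decomposition puts a clique entirely inside one bag — forcing width ≥ 4. Therefore the treewidth is 4.

Treewidth 4.
One such decomposition:
Bags: B1 = {a, b, c, d, e}
Tree: (single bag)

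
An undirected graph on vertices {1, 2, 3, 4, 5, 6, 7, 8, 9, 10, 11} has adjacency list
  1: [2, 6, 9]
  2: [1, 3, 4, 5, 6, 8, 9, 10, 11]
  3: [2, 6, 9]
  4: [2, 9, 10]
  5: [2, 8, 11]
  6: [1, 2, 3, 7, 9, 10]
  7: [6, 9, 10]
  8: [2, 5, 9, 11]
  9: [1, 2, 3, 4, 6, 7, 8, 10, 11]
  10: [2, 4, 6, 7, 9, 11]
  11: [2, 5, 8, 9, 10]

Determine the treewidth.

A width-3 tree decomposition is:
Bags: B1 = {2, 6, 9, 10}  B2 = {6, 7, 9, 10}  B3 = {2, 9, 10, 11}  B4 = {1, 2, 6, 9}  B5 = {2, 4, 9, 10}  B6 = {2, 3, 6, 9}  B7 = {2, 8, 9, 11}  B8 = {2, 5, 8, 11}
Tree: B1–B2, B1–B3, B1–B4, B1–B5, B1–B6, B3–B7, B7–B8
Every bag has size at most 4, so the width is 4 − 1 = 3 and tw(G) ≤ 3. For the lower bound, the 4 vertices {2, 8, 9, 11} are pairwise adjacent, and any tree decomposition puts a clique entirely inside one bag — forcing width ≥ 3. Combining the bounds, tw(G) = 3.

3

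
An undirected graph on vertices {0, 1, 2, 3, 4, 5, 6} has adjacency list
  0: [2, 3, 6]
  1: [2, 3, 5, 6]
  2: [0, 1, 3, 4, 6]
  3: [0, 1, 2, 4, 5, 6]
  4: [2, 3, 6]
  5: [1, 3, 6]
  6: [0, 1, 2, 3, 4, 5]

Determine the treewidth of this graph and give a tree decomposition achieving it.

The largest bag has 4 vertices, giving width 3; this decomposition certifies tw(G) ≤ 3. On the other hand G contains the 4-clique {0, 2, 3, 6}. A clique must lie in a single bag of any decomposition, so no decomposition can have width below 3. The upper and lower bounds meet at 3, so that is the treewidth.

Treewidth 3.
One such decomposition:
Bags: B1 = {1, 2, 3, 6}  B2 = {1, 3, 5, 6}  B3 = {0, 2, 3, 6}  B4 = {2, 3, 4, 6}
Tree: B1–B2, B1–B3, B1–B4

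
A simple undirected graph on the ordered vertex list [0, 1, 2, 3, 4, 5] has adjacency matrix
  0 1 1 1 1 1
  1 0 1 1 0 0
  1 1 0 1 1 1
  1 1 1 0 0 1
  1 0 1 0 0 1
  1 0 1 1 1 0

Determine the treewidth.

3

A width-3 tree decomposition is:
Bags: B1 = {0, 2, 3, 5}  B2 = {0, 1, 2, 3}  B3 = {0, 2, 4, 5}
Tree: B1–B2, B1–B3
The largest bag has 4 vertices, giving width 3; this decomposition certifies tw(G) ≤ 3. Conversely, {0, 1, 2, 3} is a clique of size 4, and the vertices of any clique must share a bag in every tree decomposition; so some bag has ≥ 4 vertices and tw(G) ≥ 3. Hence tw(G) = 3 exactly.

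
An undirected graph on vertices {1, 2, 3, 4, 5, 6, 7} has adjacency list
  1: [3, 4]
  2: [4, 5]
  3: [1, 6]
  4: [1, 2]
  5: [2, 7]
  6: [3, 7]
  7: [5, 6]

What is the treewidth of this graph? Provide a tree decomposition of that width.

Each bag holds 3 vertices, so the decomposition has width 2, which upper-bounds the treewidth. Since 5–7–6–3–1–4–2–5 is a cycle in G, G is not acyclic. Forests are exactly the graphs of treewidth ≤ 1, so tw(G) ≥ 2. Hence tw(G) = 2 exactly.

Treewidth 2.
One optimal decomposition is:
Bags: B1 = {5, 6, 7}  B2 = {3, 5, 6}  B3 = {1, 3, 5}  B4 = {1, 4, 5}  B5 = {2, 4, 5}
Tree: B1–B2, B2–B3, B3–B4, B4–B5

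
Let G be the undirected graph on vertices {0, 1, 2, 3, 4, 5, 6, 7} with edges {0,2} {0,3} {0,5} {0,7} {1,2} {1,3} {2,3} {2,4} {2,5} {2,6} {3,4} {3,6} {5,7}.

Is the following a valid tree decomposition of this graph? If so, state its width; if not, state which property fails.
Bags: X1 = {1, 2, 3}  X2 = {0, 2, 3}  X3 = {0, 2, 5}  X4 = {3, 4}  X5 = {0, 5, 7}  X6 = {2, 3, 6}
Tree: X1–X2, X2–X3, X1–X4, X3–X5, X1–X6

No — edge (2,4) lies in no bag.

A tree decomposition must satisfy three properties: every vertex lies in some bag; for every edge, both endpoints lie together in some bag; and for every vertex, the bags containing it form a connected subtree. Here edge (2,4) lies in no bag, so the decomposition is invalid.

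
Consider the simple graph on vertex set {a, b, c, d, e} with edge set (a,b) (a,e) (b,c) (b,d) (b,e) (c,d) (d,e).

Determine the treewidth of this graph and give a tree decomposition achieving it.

Treewidth 2.
Bags: B1 = {b, d, e}  B2 = {a, b, e}  B3 = {b, c, d}
Tree: B1–B2, B1–B3

Each bag holds 3 vertices, so the decomposition has width 2, which upper-bounds the treewidth. On the other hand G contains the 3-clique {b, d, e}. A clique must lie in a single bag of any decomposition, so no decomposition can have width below 2. Therefore the treewidth is 2.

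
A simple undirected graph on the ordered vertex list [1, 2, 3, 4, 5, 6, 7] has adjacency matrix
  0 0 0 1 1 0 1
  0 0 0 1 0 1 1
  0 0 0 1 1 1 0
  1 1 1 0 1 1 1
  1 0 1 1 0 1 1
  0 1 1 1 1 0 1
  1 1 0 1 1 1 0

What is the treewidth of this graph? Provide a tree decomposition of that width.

Treewidth 3.
Bags: B1 = {3, 4, 5, 6}  B2 = {4, 5, 6, 7}  B3 = {2, 4, 6, 7}  B4 = {1, 4, 5, 7}
Tree: B1–B2, B2–B3, B2–B4

Every bag has size at most 4, so the width is 4 − 1 = 3 and tw(G) ≤ 3. For the lower bound, the 4 vertices {2, 4, 6, 7} are pairwise adjacent, and any tree decomposition puts a clique entirely inside one bag — forcing width ≥ 3. Hence tw(G) = 3 exactly.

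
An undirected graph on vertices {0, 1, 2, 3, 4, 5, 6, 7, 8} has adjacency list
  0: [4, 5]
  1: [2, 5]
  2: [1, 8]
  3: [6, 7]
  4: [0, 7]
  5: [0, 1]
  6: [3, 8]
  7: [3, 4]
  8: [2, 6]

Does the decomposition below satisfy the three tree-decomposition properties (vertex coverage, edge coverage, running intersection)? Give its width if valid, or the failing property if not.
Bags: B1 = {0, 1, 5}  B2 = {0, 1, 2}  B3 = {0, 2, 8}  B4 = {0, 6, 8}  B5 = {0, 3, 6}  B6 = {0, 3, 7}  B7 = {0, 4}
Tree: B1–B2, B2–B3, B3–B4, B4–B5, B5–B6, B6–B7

No — edge (7,4) lies in no bag.

A tree decomposition must satisfy three properties: every vertex lies in some bag; for every edge, both endpoints lie together in some bag; and for every vertex, the bags containing it form a connected subtree. Here edge (7,4) lies in no bag, so the decomposition is invalid.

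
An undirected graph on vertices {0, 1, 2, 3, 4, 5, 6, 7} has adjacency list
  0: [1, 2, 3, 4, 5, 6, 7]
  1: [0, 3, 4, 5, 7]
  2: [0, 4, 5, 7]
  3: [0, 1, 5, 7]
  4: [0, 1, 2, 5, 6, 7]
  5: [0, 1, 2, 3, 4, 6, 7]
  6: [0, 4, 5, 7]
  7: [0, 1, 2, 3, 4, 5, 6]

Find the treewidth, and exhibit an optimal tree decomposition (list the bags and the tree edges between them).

Treewidth 4.
Bags: B1 = {0, 1, 4, 5, 7}  B2 = {0, 1, 3, 5, 7}  B3 = {0, 2, 4, 5, 7}  B4 = {0, 4, 5, 6, 7}
Tree: B1–B2, B1–B3, B3–B4

The largest bag has 5 vertices, giving width 4; this decomposition certifies tw(G) ≤ 4. On the other hand G contains the 5-clique {0, 1, 3, 5, 7}. A clique must lie in a single bag of any decomposition, so no decomposition can have width below 4. Therefore the treewidth is 4.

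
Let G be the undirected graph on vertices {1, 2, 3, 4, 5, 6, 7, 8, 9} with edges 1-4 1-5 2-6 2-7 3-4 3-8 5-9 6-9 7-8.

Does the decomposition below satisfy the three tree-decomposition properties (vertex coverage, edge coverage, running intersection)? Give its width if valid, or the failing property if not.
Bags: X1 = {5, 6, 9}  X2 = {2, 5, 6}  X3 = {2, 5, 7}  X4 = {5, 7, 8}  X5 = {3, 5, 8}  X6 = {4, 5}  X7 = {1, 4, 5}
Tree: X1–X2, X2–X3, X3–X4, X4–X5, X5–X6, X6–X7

A tree decomposition must satisfy three properties: every vertex lies in some bag; for every edge, both endpoints lie together in some bag; and for every vertex, the bags containing it form a connected subtree. Here edge (3,4) lies in no bag, so the decomposition is invalid.

No — edge (3,4) lies in no bag.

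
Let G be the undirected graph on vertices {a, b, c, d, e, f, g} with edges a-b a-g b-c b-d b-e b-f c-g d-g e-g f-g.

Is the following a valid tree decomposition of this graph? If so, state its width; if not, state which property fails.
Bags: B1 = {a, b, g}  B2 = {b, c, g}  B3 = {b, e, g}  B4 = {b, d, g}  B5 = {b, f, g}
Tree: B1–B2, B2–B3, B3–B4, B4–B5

Every vertex of G appears in some bag (union = {a, b, c, d, e, f, g}); every edge is covered by a bag; and for each vertex v the set of bags containing v is connected in the bag tree. The decomposition is therefore valid. The largest bag has 3 vertices, so the width is 2.

Yes; width 2.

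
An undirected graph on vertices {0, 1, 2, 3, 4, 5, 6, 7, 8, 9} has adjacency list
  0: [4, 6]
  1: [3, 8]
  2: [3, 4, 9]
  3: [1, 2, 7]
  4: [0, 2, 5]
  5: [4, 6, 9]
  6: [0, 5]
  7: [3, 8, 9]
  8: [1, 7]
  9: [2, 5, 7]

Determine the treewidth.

2

A width-2 tree decomposition is:
Bags: B1 = {1, 3, 8}  B2 = {3, 7, 8}  B3 = {2, 3, 7}  B4 = {2, 7, 9}  B5 = {2, 4, 9}  B6 = {4, 5, 9}  B7 = {0, 4, 5}  B8 = {0, 5, 6}
Tree: B1–B2, B2–B3, B3–B4, B4–B5, B5–B6, B6–B7, B7–B8
Every bag has size at most 3, so the width is 3 − 1 = 2 and tw(G) ≤ 2. The edges 1–8–7–3–1 form a cycle, so G is not a tree and its treewidth is at least 2. Therefore the treewidth is 2.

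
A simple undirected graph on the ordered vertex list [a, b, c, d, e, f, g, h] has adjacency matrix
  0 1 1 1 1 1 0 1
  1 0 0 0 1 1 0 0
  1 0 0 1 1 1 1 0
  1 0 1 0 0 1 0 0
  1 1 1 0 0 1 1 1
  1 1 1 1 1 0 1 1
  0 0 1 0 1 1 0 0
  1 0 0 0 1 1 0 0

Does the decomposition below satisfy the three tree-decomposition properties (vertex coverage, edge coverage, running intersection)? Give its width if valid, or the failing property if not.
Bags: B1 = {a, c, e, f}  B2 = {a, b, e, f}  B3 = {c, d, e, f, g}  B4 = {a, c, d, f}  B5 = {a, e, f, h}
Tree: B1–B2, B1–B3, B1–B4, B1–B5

No — bags containing vertex d are not connected in the tree.

A tree decomposition must satisfy three properties: every vertex lies in some bag; for every edge, both endpoints lie together in some bag; and for every vertex, the bags containing it form a connected subtree. Here bags containing vertex d are not connected in the tree, so the decomposition is invalid.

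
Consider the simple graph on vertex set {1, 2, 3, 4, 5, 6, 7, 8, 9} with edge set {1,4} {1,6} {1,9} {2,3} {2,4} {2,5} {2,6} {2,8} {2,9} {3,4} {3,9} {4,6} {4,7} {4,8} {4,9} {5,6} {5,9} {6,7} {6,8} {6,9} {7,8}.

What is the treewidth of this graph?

3

A width-3 tree decomposition is:
Bags: B1 = {2, 4, 6, 9}  B2 = {2, 4, 6, 8}  B3 = {2, 3, 4, 9}  B4 = {2, 5, 6, 9}  B5 = {4, 6, 7, 8}  B6 = {1, 4, 6, 9}
Tree: B1–B2, B1–B3, B1–B4, B2–B5, B1–B6
The largest bag has 4 vertices, giving width 3; this decomposition certifies tw(G) ≤ 3. For the lower bound, the 4 vertices {2, 3, 4, 9} are pairwise adjacent, and any tree decomposition puts a clique entirely inside one bag — forcing width ≥ 3. Combining the bounds, tw(G) = 3.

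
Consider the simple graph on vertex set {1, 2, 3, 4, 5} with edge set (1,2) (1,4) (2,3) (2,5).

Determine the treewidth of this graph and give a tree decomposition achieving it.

Each bag holds 2 vertices, so the decomposition has width 1, which upper-bounds the treewidth. Any graph with an edge has treewidth ≥ 1, and G has the edge 4–1. Hence tw(G) = 1 exactly.

Treewidth 1.
Bags: B1 = {1, 4}  B2 = {1, 2}  B3 = {2, 3}  B4 = {2, 5}
Tree: B1–B2, B2–B3, B3–B4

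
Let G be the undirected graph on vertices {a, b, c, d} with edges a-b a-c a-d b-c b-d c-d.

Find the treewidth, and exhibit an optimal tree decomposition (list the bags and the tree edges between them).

Treewidth 3.
One such decomposition:
Bags: B1 = {a, b, c, d}
Tree: (single bag)

With just one bag of size 4, the width is 4 − 1 = 3, so tw(G) ≤ 3. For the lower bound, the 4 vertices {a, b, c, d} are pairwise adjacent, and any tree decomposition puts a clique entirely inside one bag — forcing width ≥ 3. Therefore the treewidth is 3.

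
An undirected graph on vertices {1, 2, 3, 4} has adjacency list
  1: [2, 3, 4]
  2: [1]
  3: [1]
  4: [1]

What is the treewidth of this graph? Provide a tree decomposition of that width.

Treewidth 1.
Bags: B1 = {1, 4}  B2 = {1, 2}  B3 = {1, 3}
Tree: B1–B2, B2–B3

Each bag holds 2 vertices, so the decomposition has width 1, which upper-bounds the treewidth. G has an edge, so its treewidth is at least 1. The upper and lower bounds meet at 1, so that is the treewidth.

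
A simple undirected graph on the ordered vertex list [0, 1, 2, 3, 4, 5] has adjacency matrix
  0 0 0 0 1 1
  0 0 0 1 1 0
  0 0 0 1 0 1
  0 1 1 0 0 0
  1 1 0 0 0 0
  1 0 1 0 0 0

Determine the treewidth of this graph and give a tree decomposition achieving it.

Treewidth 2.
One such decomposition:
Bags: B1 = {0, 1, 4}  B2 = {0, 1, 3}  B3 = {0, 2, 3}  B4 = {0, 2, 5}
Tree: B1–B2, B2–B3, B3–B4

Every bag has size at most 3, so the width is 3 − 1 = 2 and tw(G) ≤ 2. Since 0–4–1–3–2–5–0 is a cycle in G, G is not acyclic. Forests are exactly the graphs of treewidth ≤ 1, so tw(G) ≥ 2. Combining the bounds, tw(G) = 2.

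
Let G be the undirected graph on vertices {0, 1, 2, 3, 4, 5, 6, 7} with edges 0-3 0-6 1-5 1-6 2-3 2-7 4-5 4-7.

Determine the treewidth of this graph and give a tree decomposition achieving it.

The largest bag has 3 vertices, giving width 2; this decomposition certifies tw(G) ≤ 2. The edges 1–5–4–7–2–3–0–6–1 form a cycle, so G is not a tree and its treewidth is at least 2. Hence tw(G) = 2 exactly.

Treewidth 2.
One such decomposition:
Bags: B1 = {1, 4, 5}  B2 = {1, 4, 7}  B3 = {1, 2, 7}  B4 = {1, 2, 3}  B5 = {0, 1, 3}  B6 = {0, 1, 6}
Tree: B1–B2, B2–B3, B3–B4, B4–B5, B5–B6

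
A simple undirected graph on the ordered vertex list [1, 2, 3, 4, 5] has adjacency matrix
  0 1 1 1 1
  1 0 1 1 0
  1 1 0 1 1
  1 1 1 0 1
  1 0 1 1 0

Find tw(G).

3

A width-3 tree decomposition is:
Bags: B1 = {1, 3, 4, 5}  B2 = {1, 2, 3, 4}
Tree: B1–B2
The largest bag has 4 vertices, giving width 3; this decomposition certifies tw(G) ≤ 3. Conversely, {1, 2, 3, 4} is a clique of size 4, and the vertices of any clique must share a bag in every tree decomposition; so some bag has ≥ 4 vertices and tw(G) ≥ 3. The upper and lower bounds meet at 3, so that is the treewidth.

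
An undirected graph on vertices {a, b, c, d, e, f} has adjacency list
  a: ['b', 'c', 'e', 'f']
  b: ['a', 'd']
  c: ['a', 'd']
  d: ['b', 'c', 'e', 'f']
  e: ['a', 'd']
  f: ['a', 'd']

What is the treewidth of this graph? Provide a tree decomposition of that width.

Every bag has size at most 3, so the width is 3 − 1 = 2 and tw(G) ≤ 2. The edges e–a–c–d–e form a cycle, so G is not a tree and its treewidth is at least 2. Hence tw(G) = 2 exactly.

Treewidth 2.
One optimal decomposition is:
Bags: B1 = {a, d, e}  B2 = {a, c, d}  B3 = {a, d, f}  B4 = {a, b, d}
Tree: B1–B2, B2–B3, B3–B4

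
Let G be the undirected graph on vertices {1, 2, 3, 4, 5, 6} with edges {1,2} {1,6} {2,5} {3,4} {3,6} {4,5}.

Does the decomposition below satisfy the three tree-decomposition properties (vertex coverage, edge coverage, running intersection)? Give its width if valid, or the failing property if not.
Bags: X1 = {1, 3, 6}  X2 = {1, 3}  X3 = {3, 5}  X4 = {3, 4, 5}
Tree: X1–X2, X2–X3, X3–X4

No — vertex 2 appears in no bag.

A tree decomposition must satisfy three properties: every vertex lies in some bag; for every edge, both endpoints lie together in some bag; and for every vertex, the bags containing it form a connected subtree. Here vertex 2 appears in no bag, so the decomposition is invalid.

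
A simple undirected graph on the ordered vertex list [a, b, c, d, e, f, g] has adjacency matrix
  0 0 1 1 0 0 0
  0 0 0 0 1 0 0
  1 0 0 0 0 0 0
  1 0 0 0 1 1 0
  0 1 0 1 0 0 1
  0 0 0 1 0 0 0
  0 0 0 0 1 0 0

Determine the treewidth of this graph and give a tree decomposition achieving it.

Each bag holds 2 vertices, so the decomposition has width 1, which upper-bounds the treewidth. G has an edge, so its treewidth is at least 1. The upper and lower bounds meet at 1, so that is the treewidth.

Treewidth 1.
Bags: B1 = {a, d}  B2 = {d, e}  B3 = {d, f}  B4 = {e, g}  B5 = {b, e}  B6 = {a, c}
Tree: B1–B2, B2–B3, B2–B4, B2–B5, B1–B6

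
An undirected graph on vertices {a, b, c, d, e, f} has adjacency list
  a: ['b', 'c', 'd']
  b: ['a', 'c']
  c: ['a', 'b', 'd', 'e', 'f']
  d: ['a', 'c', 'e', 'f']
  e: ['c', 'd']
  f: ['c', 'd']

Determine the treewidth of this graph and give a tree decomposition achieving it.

Each bag holds 3 vertices, so the decomposition has width 2, which upper-bounds the treewidth. Conversely, {c, d, e} is a clique of size 3, and the vertices of any clique must share a bag in every tree decomposition; so some bag has ≥ 3 vertices and tw(G) ≥ 2. Combining the bounds, tw(G) = 2.

Treewidth 2.
One such decomposition:
Bags: B1 = {a, b, c}  B2 = {a, c, d}  B3 = {c, d, f}  B4 = {c, d, e}
Tree: B1–B2, B2–B3, B3–B4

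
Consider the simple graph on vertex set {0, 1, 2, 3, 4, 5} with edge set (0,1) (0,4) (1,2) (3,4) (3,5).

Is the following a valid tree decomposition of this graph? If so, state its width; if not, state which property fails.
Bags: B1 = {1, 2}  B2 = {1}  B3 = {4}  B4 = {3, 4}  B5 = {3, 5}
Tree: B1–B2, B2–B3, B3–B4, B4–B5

A tree decomposition must satisfy three properties: every vertex lies in some bag; for every edge, both endpoints lie together in some bag; and for every vertex, the bags containing it form a connected subtree. Here vertex 0 appears in no bag, so the decomposition is invalid.

No — vertex 0 appears in no bag.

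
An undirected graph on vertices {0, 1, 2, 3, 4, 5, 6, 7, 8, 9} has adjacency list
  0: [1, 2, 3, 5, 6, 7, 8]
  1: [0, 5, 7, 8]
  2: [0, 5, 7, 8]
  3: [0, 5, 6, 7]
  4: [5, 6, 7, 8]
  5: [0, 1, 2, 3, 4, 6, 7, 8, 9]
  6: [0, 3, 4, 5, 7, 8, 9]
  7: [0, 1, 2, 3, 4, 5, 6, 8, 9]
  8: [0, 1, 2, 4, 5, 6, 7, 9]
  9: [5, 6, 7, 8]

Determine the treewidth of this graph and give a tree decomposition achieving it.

Treewidth 4.
One such decomposition:
Bags: B1 = {0, 5, 6, 7, 8}  B2 = {0, 3, 5, 6, 7}  B3 = {0, 2, 5, 7, 8}  B4 = {4, 5, 6, 7, 8}  B5 = {5, 6, 7, 8, 9}  B6 = {0, 1, 5, 7, 8}
Tree: B1–B2, B1–B3, B1–B4, B1–B5, B3–B6

The largest bag has 5 vertices, giving width 4; this decomposition certifies tw(G) ≤ 4. For the lower bound, the 5 vertices {0, 1, 5, 7, 8} are pairwise adjacent, and any tree decomposition puts a clique entirely inside one bag — forcing width ≥ 4. The upper and lower bounds meet at 4, so that is the treewidth.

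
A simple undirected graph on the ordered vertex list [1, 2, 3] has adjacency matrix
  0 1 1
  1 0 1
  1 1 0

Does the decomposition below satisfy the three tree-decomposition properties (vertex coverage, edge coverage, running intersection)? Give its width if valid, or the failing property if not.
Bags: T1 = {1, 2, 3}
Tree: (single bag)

Yes; width 2.

Every vertex of G appears in some bag (union = {1, 2, 3}); every edge is covered by a bag; and for each vertex v the set of bags containing v is connected in the bag tree. The decomposition is therefore valid. The largest bag has 3 vertices, so the width is 2.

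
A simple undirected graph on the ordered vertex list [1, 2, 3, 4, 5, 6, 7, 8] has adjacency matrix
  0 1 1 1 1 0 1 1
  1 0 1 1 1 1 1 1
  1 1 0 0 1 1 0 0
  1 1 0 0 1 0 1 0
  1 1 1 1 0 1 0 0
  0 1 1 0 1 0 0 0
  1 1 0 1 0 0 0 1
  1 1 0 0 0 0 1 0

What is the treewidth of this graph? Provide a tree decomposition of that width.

Treewidth 3.
Bags: B1 = {1, 2, 4, 7}  B2 = {1, 2, 4, 5}  B3 = {1, 2, 3, 5}  B4 = {2, 3, 5, 6}  B5 = {1, 2, 7, 8}
Tree: B1–B2, B2–B3, B3–B4, B1–B5

Each bag holds 4 vertices, so the decomposition has width 3, which upper-bounds the treewidth. On the other hand G contains the 4-clique {1, 2, 7, 8}. A clique must lie in a single bag of any decomposition, so no decomposition can have width below 3. Hence tw(G) = 3 exactly.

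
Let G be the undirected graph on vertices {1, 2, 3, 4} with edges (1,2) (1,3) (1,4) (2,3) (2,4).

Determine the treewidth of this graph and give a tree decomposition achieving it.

The largest bag has 3 vertices, giving width 2; this decomposition certifies tw(G) ≤ 2. Conversely, {1, 2, 3} is a clique of size 3, and the vertices of any clique must share a bag in every tree decomposition; so some bag has ≥ 3 vertices and tw(G) ≥ 2. Therefore the treewidth is 2.

Treewidth 2.
One optimal decomposition is:
Bags: B1 = {1, 2, 3}  B2 = {1, 2, 4}
Tree: B1–B2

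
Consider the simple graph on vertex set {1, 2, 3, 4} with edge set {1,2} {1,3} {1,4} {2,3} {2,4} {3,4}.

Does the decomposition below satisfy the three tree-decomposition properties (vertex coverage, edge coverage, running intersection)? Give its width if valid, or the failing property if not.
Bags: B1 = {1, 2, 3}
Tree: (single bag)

No — vertex 4 appears in no bag.

A tree decomposition must satisfy three properties: every vertex lies in some bag; for every edge, both endpoints lie together in some bag; and for every vertex, the bags containing it form a connected subtree. Here vertex 4 appears in no bag, so the decomposition is invalid.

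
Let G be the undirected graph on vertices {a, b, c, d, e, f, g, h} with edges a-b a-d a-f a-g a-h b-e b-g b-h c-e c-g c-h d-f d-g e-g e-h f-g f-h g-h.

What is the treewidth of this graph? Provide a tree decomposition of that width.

Treewidth 3.
One such decomposition:
Bags: B1 = {a, b, g, h}  B2 = {b, e, g, h}  B3 = {c, e, g, h}  B4 = {a, f, g, h}  B5 = {a, d, f, g}
Tree: B1–B2, B2–B3, B1–B4, B4–B5

Every bag has size at most 4, so the width is 4 − 1 = 3 and tw(G) ≤ 3. For the lower bound, the 4 vertices {a, d, f, g} are pairwise adjacent, and any tree decomposition puts a clique entirely inside one bag — forcing width ≥ 3. Combining the bounds, tw(G) = 3.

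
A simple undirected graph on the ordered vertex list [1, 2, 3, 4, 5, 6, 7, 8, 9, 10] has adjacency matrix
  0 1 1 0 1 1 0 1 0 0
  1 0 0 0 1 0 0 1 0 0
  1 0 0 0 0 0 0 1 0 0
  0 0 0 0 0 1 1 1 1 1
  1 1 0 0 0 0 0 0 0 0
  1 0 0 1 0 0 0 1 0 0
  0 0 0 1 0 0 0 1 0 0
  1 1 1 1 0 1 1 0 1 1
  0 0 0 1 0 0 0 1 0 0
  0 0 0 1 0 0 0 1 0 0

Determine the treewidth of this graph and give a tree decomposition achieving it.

Treewidth 2.
One optimal decomposition is:
Bags: B1 = {4, 6, 8}  B2 = {1, 6, 8}  B3 = {4, 8, 9}  B4 = {4, 7, 8}  B5 = {1, 2, 8}  B6 = {4, 8, 10}  B7 = {1, 3, 8}  B8 = {1, 2, 5}
Tree: B1–B2, B1–B3, B1–B4, B2–B5, B1–B6, B2–B7, B5–B8

The largest bag has 3 vertices, giving width 2; this decomposition certifies tw(G) ≤ 2. For the lower bound, the 3 vertices {1, 2, 8} are pairwise adjacent, and any tree decomposition puts a clique entirely inside one bag — forcing width ≥ 2. The upper and lower bounds meet at 2, so that is the treewidth.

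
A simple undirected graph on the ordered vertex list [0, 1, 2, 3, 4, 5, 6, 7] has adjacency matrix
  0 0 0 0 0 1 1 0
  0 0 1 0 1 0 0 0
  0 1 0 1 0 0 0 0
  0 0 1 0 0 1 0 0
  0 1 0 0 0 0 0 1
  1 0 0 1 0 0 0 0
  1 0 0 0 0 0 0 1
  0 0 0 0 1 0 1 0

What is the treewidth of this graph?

A width-2 tree decomposition is:
Bags: B1 = {2, 3, 5}  B2 = {0, 2, 5}  B3 = {0, 2, 6}  B4 = {2, 6, 7}  B5 = {2, 4, 7}  B6 = {1, 2, 4}
Tree: B1–B2, B2–B3, B3–B4, B4–B5, B5–B6
Every bag has size at most 3, so the width is 3 − 1 = 2 and tw(G) ≤ 2. For the lower bound, G contains the cycle 2–3–5–0–6–7–4–1–2, so G is not a forest; only forests have treewidth ≤ 1, hence tw(G) ≥ 2. Hence tw(G) = 2 exactly.

2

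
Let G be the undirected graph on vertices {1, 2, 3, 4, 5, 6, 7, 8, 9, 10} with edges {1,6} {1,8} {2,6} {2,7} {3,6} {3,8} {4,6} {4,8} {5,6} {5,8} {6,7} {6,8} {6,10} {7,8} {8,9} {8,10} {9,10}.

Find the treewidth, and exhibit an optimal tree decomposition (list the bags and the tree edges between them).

Each bag holds 3 vertices, so the decomposition has width 2, which upper-bounds the treewidth. Conversely, {8, 9, 10} is a clique of size 3, and the vertices of any clique must share a bag in every tree decomposition; so some bag has ≥ 3 vertices and tw(G) ≥ 2. Combining the bounds, tw(G) = 2.

Treewidth 2.
One optimal decomposition is:
Bags: B1 = {5, 6, 8}  B2 = {3, 6, 8}  B3 = {1, 6, 8}  B4 = {6, 8, 10}  B5 = {4, 6, 8}  B6 = {6, 7, 8}  B7 = {8, 9, 10}  B8 = {2, 6, 7}
Tree: B1–B2, B1–B3, B3–B4, B4–B5, B3–B6, B4–B7, B6–B8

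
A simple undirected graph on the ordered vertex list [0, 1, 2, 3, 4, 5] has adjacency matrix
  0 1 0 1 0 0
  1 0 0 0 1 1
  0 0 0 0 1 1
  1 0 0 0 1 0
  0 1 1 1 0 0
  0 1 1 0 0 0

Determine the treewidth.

2

A width-2 tree decomposition is:
Bags: B1 = {1, 2, 5}  B2 = {1, 2, 4}  B3 = {0, 1, 4}  B4 = {0, 3, 4}
Tree: B1–B2, B2–B3, B3–B4
The largest bag has 3 vertices, giving width 2; this decomposition certifies tw(G) ≤ 2. For the lower bound, G contains the cycle 5–2–4–1–5, so G is not a forest; only forests have treewidth ≤ 1, hence tw(G) ≥ 2. Hence tw(G) = 2 exactly.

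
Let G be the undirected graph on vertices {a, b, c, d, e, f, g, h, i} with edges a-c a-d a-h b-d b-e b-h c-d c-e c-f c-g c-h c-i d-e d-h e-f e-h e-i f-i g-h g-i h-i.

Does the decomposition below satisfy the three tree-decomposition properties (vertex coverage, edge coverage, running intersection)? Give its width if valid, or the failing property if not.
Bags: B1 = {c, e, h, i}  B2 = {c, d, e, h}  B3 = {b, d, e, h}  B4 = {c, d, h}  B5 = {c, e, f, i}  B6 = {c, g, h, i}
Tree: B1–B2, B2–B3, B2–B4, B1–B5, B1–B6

A tree decomposition must satisfy three properties: every vertex lies in some bag; for every edge, both endpoints lie together in some bag; and for every vertex, the bags containing it form a connected subtree. Here vertex a appears in no bag, so the decomposition is invalid.

No — vertex a appears in no bag.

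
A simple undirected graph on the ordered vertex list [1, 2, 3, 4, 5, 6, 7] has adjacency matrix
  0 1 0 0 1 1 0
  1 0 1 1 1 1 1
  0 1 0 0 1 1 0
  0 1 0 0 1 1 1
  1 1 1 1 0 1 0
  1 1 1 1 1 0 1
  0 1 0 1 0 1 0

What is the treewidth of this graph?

A width-3 tree decomposition is:
Bags: B1 = {2, 3, 5, 6}  B2 = {1, 2, 5, 6}  B3 = {2, 4, 5, 6}  B4 = {2, 4, 6, 7}
Tree: B1–B2, B1–B3, B3–B4
Each bag holds 4 vertices, so the decomposition has width 3, which upper-bounds the treewidth. For the lower bound, the 4 vertices {1, 2, 5, 6} are pairwise adjacent, and any tree decomposition puts a clique entirely inside one bag — forcing width ≥ 3. Therefore the treewidth is 3.

3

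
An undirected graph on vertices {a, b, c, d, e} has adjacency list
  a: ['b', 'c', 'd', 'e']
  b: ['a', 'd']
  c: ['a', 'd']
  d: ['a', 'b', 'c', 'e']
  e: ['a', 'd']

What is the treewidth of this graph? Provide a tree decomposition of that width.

Treewidth 2.
One optimal decomposition is:
Bags: B1 = {a, c, d}  B2 = {a, d, e}  B3 = {a, b, d}
Tree: B1–B2, B2–B3

Every bag has size at most 3, so the width is 3 − 1 = 2 and tw(G) ≤ 2. For the lower bound, the 3 vertices {a, d, e} are pairwise adjacent, and any tree decomposition puts a clique entirely inside one bag — forcing width ≥ 2. Therefore the treewidth is 2.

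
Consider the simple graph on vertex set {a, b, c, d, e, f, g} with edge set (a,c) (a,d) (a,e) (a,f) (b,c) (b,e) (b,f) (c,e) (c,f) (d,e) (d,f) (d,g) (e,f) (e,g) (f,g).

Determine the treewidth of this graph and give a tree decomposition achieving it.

Every bag has size at most 4, so the width is 4 − 1 = 3 and tw(G) ≤ 3. Conversely, {d, e, f, g} is a clique of size 4, and the vertices of any clique must share a bag in every tree decomposition; so some bag has ≥ 4 vertices and tw(G) ≥ 3. The upper and lower bounds meet at 3, so that is the treewidth.

Treewidth 3.
Bags: B1 = {a, c, e, f}  B2 = {a, d, e, f}  B3 = {b, c, e, f}  B4 = {d, e, f, g}
Tree: B1–B2, B1–B3, B2–B4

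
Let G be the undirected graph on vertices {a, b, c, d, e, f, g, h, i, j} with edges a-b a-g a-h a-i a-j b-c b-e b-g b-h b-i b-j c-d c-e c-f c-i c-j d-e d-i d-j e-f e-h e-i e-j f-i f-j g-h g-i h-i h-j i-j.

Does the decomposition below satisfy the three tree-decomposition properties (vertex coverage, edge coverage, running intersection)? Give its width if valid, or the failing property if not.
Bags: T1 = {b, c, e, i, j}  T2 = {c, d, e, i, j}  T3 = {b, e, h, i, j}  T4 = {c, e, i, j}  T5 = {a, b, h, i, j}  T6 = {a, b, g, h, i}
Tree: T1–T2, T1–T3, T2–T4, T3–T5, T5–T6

No — vertex f appears in no bag.

A tree decomposition must satisfy three properties: every vertex lies in some bag; for every edge, both endpoints lie together in some bag; and for every vertex, the bags containing it form a connected subtree. Here vertex f appears in no bag, so the decomposition is invalid.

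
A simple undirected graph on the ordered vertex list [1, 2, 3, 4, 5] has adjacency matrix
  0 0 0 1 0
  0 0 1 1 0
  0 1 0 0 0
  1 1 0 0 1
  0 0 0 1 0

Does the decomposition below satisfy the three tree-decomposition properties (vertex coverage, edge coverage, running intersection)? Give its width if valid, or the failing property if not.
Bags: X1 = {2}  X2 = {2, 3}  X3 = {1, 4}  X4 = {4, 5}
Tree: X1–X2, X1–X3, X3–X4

A tree decomposition must satisfy three properties: every vertex lies in some bag; for every edge, both endpoints lie together in some bag; and for every vertex, the bags containing it form a connected subtree. Here edge (4,2) lies in no bag, so the decomposition is invalid.

No — edge (4,2) lies in no bag.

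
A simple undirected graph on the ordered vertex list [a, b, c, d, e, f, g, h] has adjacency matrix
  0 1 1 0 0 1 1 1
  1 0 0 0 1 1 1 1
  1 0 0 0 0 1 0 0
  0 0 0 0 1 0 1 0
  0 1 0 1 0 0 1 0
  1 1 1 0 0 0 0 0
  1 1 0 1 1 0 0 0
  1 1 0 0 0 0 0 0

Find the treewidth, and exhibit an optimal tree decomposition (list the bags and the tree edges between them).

Treewidth 2.
One such decomposition:
Bags: B1 = {a, b, h}  B2 = {a, b, g}  B3 = {a, b, f}  B4 = {a, c, f}  B5 = {b, e, g}  B6 = {d, e, g}
Tree: B1–B2, B1–B3, B3–B4, B2–B5, B5–B6

Each bag holds 3 vertices, so the decomposition has width 2, which upper-bounds the treewidth. On the other hand G contains the 3-clique {d, e, g}. A clique must lie in a single bag of any decomposition, so no decomposition can have width below 2. Combining the bounds, tw(G) = 2.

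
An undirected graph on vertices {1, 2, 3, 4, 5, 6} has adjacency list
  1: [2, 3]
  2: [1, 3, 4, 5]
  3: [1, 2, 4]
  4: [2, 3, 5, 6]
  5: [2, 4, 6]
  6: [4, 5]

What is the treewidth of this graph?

2

A width-2 tree decomposition is:
Bags: B1 = {2, 4, 5}  B2 = {4, 5, 6}  B3 = {2, 3, 4}  B4 = {1, 2, 3}
Tree: B1–B2, B1–B3, B3–B4
Every bag has size at most 3, so the width is 3 − 1 = 2 and tw(G) ≤ 2. Conversely, {1, 2, 3} is a clique of size 3, and the vertices of any clique must share a bag in every tree decomposition; so some bag has ≥ 3 vertices and tw(G) ≥ 2. The upper and lower bounds meet at 2, so that is the treewidth.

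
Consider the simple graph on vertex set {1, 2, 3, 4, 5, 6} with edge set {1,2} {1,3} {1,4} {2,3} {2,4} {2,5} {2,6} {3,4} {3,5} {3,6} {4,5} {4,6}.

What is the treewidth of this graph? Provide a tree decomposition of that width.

The largest bag has 4 vertices, giving width 3; this decomposition certifies tw(G) ≤ 3. On the other hand G contains the 4-clique {1, 2, 3, 4}. A clique must lie in a single bag of any decomposition, so no decomposition can have width below 3. Hence tw(G) = 3 exactly.

Treewidth 3.
One optimal decomposition is:
Bags: B1 = {2, 3, 4, 6}  B2 = {2, 3, 4, 5}  B3 = {1, 2, 3, 4}
Tree: B1–B2, B1–B3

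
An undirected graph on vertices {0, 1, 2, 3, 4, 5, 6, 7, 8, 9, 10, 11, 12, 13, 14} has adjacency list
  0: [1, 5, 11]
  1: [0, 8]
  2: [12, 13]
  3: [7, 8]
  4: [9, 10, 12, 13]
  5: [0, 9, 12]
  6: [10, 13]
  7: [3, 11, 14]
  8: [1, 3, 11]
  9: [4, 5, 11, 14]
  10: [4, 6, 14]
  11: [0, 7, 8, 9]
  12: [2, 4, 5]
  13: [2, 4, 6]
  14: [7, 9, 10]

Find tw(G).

3

A width-3 tree decomposition is:
Bags: B1 = {2, 6, 12, 13}  B2 = {4, 6, 12, 13}  B3 = {4, 6, 10, 12}  B4 = {4, 5, 10, 12}  B5 = {4, 5, 9, 10}  B6 = {5, 9, 10, 14}  B7 = {0, 5, 9, 14}  B8 = {0, 9, 11, 14}  B9 = {0, 7, 11, 14}  B10 = {0, 1, 7, 11}  B11 = {1, 7, 8, 11}  B12 = {1, 3, 7, 8}
Tree: B1–B2, B2–B3, B3–B4, B4–B5, B5–B6, B6–B7, B7–B8, B8–B9, B9–B10, B10–B11, B11–B12
Every bag has size at most 4, so the width is 4 − 1 = 3 and tw(G) ≤ 3. For the lower bound: the 4 vertex sets {2,6,13}, {12}, {4}, {5,9,10,14} are disjoint, each induces a connected subgraph, and every pair is joined by at least one edge of G. Contracting each set to a single vertex therefore yields K_{4} as a minor, and since treewidth is minor-monotone, tw(G) ≥ tw(K_{4}) = 3. Therefore the treewidth is 3.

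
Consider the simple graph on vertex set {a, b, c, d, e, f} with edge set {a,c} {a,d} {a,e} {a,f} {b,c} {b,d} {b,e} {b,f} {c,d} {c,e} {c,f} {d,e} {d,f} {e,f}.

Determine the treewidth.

A width-4 tree decomposition is:
Bags: B1 = {a, c, d, e, f}  B2 = {b, c, d, e, f}
Tree: B1–B2
Each bag holds 5 vertices, so the decomposition has width 4, which upper-bounds the treewidth. Conversely, {a, c, d, e, f} is a clique of size 5, and the vertices of any clique must share a bag in every tree decomposition; so some bag has ≥ 5 vertices and tw(G) ≥ 4. Therefore the treewidth is 4.

4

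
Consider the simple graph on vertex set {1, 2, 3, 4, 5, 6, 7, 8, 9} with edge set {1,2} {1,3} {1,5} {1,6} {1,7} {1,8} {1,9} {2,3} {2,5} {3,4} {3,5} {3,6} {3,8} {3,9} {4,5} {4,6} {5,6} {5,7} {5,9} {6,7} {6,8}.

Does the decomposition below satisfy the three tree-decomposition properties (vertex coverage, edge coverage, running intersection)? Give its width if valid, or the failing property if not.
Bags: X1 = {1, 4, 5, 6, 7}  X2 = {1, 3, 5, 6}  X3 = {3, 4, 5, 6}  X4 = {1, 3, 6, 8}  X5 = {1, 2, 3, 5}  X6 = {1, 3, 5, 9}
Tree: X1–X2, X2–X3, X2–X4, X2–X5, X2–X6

No — bags containing vertex 4 are not connected in the tree.

A tree decomposition must satisfy three properties: every vertex lies in some bag; for every edge, both endpoints lie together in some bag; and for every vertex, the bags containing it form a connected subtree. Here bags containing vertex 4 are not connected in the tree, so the decomposition is invalid.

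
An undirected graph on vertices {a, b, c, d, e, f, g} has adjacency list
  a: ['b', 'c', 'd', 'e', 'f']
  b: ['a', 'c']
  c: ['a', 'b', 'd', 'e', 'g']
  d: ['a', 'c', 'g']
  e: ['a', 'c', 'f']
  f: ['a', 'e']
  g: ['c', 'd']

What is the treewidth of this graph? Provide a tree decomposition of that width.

Treewidth 2.
Bags: B1 = {a, c, e}  B2 = {a, c, d}  B3 = {c, d, g}  B4 = {a, b, c}  B5 = {a, e, f}
Tree: B1–B2, B2–B3, B1–B4, B1–B5

Each bag holds 3 vertices, so the decomposition has width 2, which upper-bounds the treewidth. On the other hand G contains the 3-clique {c, d, g}. A clique must lie in a single bag of any decomposition, so no decomposition can have width below 2. Combining the bounds, tw(G) = 2.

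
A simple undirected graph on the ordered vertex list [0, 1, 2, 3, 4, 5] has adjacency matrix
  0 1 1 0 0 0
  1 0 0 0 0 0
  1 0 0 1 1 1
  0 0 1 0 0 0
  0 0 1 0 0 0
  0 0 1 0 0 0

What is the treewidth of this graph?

A width-1 tree decomposition is:
Bags: B1 = {2, 4}  B2 = {0, 2}  B3 = {2, 5}  B4 = {0, 1}  B5 = {2, 3}
Tree: B1–B2, B1–B3, B2–B4, B3–B5
Every bag has size at most 2, so the width is 2 − 1 = 1 and tw(G) ≤ 1. Any graph with an edge has treewidth ≥ 1, and G has the edge 4–2. Hence tw(G) = 1 exactly.

1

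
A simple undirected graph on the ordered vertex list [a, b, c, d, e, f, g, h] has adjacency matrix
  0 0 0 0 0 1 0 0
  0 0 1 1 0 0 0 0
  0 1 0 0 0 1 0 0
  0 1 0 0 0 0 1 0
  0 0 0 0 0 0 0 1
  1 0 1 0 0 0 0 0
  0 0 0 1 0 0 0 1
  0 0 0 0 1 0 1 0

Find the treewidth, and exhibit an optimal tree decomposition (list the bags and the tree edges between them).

Treewidth 1.
One such decomposition:
Bags: B1 = {a, f}  B2 = {c, f}  B3 = {b, c}  B4 = {b, d}  B5 = {d, g}  B6 = {g, h}  B7 = {e, h}
Tree: B1–B2, B2–B3, B3–B4, B4–B5, B5–B6, B6–B7

Each bag holds 2 vertices, so the decomposition has width 1, which upper-bounds the treewidth. Since G has at least one edge (e.g. a–f), it is not an edgeless graph, so tw(G) ≥ 1. Combining the bounds, tw(G) = 1.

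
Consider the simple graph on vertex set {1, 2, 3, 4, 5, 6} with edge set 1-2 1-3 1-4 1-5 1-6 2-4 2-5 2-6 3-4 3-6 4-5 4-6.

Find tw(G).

3

A width-3 tree decomposition is:
Bags: B1 = {1, 2, 4, 5}  B2 = {1, 2, 4, 6}  B3 = {1, 3, 4, 6}
Tree: B1–B2, B2–B3
Every bag has size at most 4, so the width is 4 − 1 = 3 and tw(G) ≤ 3. Conversely, {1, 2, 4, 5} is a clique of size 4, and the vertices of any clique must share a bag in every tree decomposition; so some bag has ≥ 4 vertices and tw(G) ≥ 3. Therefore the treewidth is 3.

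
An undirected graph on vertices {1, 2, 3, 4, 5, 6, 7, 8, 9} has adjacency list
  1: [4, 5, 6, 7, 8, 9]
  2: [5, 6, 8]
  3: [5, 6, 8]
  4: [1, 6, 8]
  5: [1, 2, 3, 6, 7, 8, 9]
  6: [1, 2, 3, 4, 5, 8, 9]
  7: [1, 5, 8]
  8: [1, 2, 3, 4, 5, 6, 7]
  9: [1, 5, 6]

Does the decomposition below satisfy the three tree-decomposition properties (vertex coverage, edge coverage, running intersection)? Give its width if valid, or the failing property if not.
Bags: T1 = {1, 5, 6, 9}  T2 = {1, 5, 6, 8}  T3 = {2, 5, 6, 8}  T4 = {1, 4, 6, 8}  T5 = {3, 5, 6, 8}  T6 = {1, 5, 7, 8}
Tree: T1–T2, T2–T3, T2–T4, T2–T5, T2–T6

Yes; width 3.

Vertex coverage: the bags together contain {1, 2, 3, 4, 5, 6, 7, 8, 9}, the full vertex set. Edge coverage: each edge of G has both endpoints in at least one bag. Running intersection: for every vertex, the bags containing it form a connected subtree. All three properties hold, so this is a valid tree decomposition of width max|bag| − 1 = 3, and hence tw(G) ≤ 3.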